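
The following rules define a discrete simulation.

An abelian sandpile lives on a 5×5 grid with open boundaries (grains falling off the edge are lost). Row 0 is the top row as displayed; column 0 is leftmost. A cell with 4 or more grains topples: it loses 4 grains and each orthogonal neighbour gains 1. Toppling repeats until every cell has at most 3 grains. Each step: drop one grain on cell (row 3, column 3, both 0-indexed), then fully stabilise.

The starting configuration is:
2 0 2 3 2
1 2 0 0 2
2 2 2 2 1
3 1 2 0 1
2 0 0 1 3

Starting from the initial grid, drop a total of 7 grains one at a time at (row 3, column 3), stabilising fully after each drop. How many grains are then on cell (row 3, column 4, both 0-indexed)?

2

0) 2 0 2 3 2
1 2 0 0 2
2 2 2 2 1
3 1 2 0 1
2 0 0 1 3
1) 2 0 2 3 2
1 2 0 0 2
2 2 2 2 1
3 1 2 1 1
2 0 0 1 3
2) 2 0 2 3 2
1 2 0 0 2
2 2 2 2 1
3 1 2 2 1
2 0 0 1 3
3) 2 0 2 3 2
1 2 0 0 2
2 2 2 2 1
3 1 2 3 1
2 0 0 1 3
4) 2 0 2 3 2
1 2 0 0 2
2 2 2 3 1
3 1 3 0 2
2 0 0 2 3
5) 2 0 2 3 2
1 2 0 0 2
2 2 2 3 1
3 1 3 1 2
2 0 0 2 3
6) 2 0 2 3 2
1 2 0 0 2
2 2 2 3 1
3 1 3 2 2
2 0 0 2 3
7) 2 0 2 3 2
1 2 0 0 2
2 2 2 3 1
3 1 3 3 2
2 0 0 2 3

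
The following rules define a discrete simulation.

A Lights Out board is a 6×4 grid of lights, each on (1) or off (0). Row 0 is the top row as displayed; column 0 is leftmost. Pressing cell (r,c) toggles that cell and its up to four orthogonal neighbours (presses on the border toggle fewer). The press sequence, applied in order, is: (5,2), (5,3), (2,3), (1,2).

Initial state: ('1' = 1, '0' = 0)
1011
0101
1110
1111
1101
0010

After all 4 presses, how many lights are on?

step 0: 1011
0101
1110
1111
1101
0010
step 1: 1011
0101
1110
1111
1111
0101
step 2: 1011
0101
1110
1111
1110
0110
step 3: 1011
0100
1101
1110
1110
0110
step 4: 1001
0011
1111
1110
1110
0110

16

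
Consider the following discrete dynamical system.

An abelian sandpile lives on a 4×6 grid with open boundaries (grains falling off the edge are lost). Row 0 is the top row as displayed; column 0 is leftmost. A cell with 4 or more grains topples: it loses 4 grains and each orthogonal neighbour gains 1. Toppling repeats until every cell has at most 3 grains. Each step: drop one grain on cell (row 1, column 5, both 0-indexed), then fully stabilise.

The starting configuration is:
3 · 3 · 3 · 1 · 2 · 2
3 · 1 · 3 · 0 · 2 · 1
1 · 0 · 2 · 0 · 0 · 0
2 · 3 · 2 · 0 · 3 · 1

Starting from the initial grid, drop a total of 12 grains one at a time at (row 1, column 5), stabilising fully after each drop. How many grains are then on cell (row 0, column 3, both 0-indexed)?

k=0  3 · 3 · 3 · 1 · 2 · 2
3 · 1 · 3 · 0 · 2 · 1
1 · 0 · 2 · 0 · 0 · 0
2 · 3 · 2 · 0 · 3 · 1
k=1  3 · 3 · 3 · 1 · 2 · 2
3 · 1 · 3 · 0 · 2 · 2
1 · 0 · 2 · 0 · 0 · 0
2 · 3 · 2 · 0 · 3 · 1
k=2  3 · 3 · 3 · 1 · 2 · 2
3 · 1 · 3 · 0 · 2 · 3
1 · 0 · 2 · 0 · 0 · 0
2 · 3 · 2 · 0 · 3 · 1
k=3  3 · 3 · 3 · 1 · 2 · 3
3 · 1 · 3 · 0 · 3 · 0
1 · 0 · 2 · 0 · 0 · 1
2 · 3 · 2 · 0 · 3 · 1
k=4  3 · 3 · 3 · 1 · 2 · 3
3 · 1 · 3 · 0 · 3 · 1
1 · 0 · 2 · 0 · 0 · 1
2 · 3 · 2 · 0 · 3 · 1
k=5  3 · 3 · 3 · 1 · 2 · 3
3 · 1 · 3 · 0 · 3 · 2
1 · 0 · 2 · 0 · 0 · 1
2 · 3 · 2 · 0 · 3 · 1
k=6  3 · 3 · 3 · 1 · 2 · 3
3 · 1 · 3 · 0 · 3 · 3
1 · 0 · 2 · 0 · 0 · 1
2 · 3 · 2 · 0 · 3 · 1
k=7  3 · 3 · 3 · 2 · 0 · 1
3 · 1 · 3 · 1 · 1 · 2
1 · 0 · 2 · 0 · 1 · 2
2 · 3 · 2 · 0 · 3 · 1
k=8  3 · 3 · 3 · 2 · 0 · 1
3 · 1 · 3 · 1 · 1 · 3
1 · 0 · 2 · 0 · 1 · 2
2 · 3 · 2 · 0 · 3 · 1
k=9  3 · 3 · 3 · 2 · 0 · 2
3 · 1 · 3 · 1 · 2 · 0
1 · 0 · 2 · 0 · 1 · 3
2 · 3 · 2 · 0 · 3 · 1
k=10  3 · 3 · 3 · 2 · 0 · 2
3 · 1 · 3 · 1 · 2 · 1
1 · 0 · 2 · 0 · 1 · 3
2 · 3 · 2 · 0 · 3 · 1
k=11  3 · 3 · 3 · 2 · 0 · 2
3 · 1 · 3 · 1 · 2 · 2
1 · 0 · 2 · 0 · 1 · 3
2 · 3 · 2 · 0 · 3 · 1
k=12  3 · 3 · 3 · 2 · 0 · 2
3 · 1 · 3 · 1 · 2 · 3
1 · 0 · 2 · 0 · 1 · 3
2 · 3 · 2 · 0 · 3 · 1

2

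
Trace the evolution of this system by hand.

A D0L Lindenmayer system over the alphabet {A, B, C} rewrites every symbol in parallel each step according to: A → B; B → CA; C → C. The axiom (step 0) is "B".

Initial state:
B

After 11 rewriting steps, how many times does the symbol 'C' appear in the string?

6

t=0: B
t=1: CA
t=2: CB
t=3: CCA
t=4: CCB
t=5: CCCA
t=6: CCCB
t=7: CCCCA
t=8: CCCCB
t=9: CCCCCA
t=10: CCCCCB
t=11: CCCCCCA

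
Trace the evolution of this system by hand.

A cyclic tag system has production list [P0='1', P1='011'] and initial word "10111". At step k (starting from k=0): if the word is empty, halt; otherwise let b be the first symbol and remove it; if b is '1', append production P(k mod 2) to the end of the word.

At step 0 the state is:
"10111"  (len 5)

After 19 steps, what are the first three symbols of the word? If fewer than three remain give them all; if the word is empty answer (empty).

0) "10111"  (len 5)
1) "01111"  (len 5)
2) "1111"  (len 4)
3) "1111"  (len 4)
4) "111011"  (len 6)
5) "110111"  (len 6)
6) "10111011"  (len 8)
7) "01110111"  (len 8)
8) "1110111"  (len 7)
9) "1101111"  (len 7)
10) "101111011"  (len 9)
11) "011110111"  (len 9)
12) "11110111"  (len 8)
13) "11101111"  (len 8)
14) "1101111011"  (len 10)
15) "1011110111"  (len 10)
16) "011110111011"  (len 12)
17) "11110111011"  (len 11)
18) "1110111011011"  (len 13)
19) "1101110110111"  (len 13)

110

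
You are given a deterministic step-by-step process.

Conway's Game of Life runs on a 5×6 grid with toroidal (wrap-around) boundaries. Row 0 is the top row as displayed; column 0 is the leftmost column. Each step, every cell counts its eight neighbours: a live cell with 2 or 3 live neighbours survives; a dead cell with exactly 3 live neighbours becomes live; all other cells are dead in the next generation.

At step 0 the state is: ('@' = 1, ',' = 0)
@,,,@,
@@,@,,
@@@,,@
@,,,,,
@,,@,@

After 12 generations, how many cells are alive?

k=0  @,,,@,
@@,@,,
@@@,,@
@,,,,,
@,,@,@
k=1  ,,@@@,
,,,@@,
,,@,,@
,,@,@,
@@,,@,
k=2  ,@@,,,
,,,,,@
,,@,,@
@,@,@,
,@,,@,
k=3  @@@,,,
@@@,,,
@@,@@@
@,@,@,
@,,,,@
k=4  ,,@,,,
,,,,@,
,,,,@,
,,@,,,
,,@@,,
k=5  ,,@,,,
,,,@,,
,,,@,,
,,@,,,
,@@@,,
k=6  ,@,,,,
,,@@,,
,,@@,,
,@,,,,
,@,@,,
k=7  ,@,@,,
,@,@,,
,@,@,,
,@,@,,
@@,,,,
k=8  ,@,,,,
@@,@@,
@@,@@,
,@,,,,
@@,,,,
k=9  ,,,,,@
,,,@@,
,,,@@,
,,,,,@
@@@,,,
k=10  @@@@@@
,,,@,@
,,,@,@
@@@@@@
@@,,,@
k=11  ,,,@,,
,@,,,,
,@,,,,
,,,@,,
,,,,,,
k=12  ,,,,,,
,,@,,,
,,@,,,
,,,,,,
,,,,,,

2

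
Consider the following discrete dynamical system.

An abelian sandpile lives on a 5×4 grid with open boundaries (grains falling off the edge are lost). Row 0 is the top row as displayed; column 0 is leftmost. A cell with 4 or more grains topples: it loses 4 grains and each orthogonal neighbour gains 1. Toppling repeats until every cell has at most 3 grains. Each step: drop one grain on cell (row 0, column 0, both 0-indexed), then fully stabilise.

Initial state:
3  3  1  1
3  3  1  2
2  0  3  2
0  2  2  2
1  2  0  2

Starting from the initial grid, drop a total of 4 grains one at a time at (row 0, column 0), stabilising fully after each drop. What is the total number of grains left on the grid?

33

[0] 3  3  1  1
3  3  1  2
2  0  3  2
0  2  2  2
1  2  0  2
[1] 2  1  2  1
1  1  2  2
3  1  3  2
0  2  2  2
1  2  0  2
[2] 3  1  2  1
1  1  2  2
3  1  3  2
0  2  2  2
1  2  0  2
[3] 0  2  2  1
2  1  2  2
3  1  3  2
0  2  2  2
1  2  0  2
[4] 1  2  2  1
2  1  2  2
3  1  3  2
0  2  2  2
1  2  0  2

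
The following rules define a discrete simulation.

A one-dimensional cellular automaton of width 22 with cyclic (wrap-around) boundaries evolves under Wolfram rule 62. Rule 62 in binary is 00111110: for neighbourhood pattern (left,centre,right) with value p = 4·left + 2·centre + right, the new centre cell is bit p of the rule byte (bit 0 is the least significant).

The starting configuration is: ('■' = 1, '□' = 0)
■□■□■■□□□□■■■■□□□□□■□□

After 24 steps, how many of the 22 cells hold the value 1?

gen 0: ■□■□■■□□□□■■■■□□□□□■□□
gen 1: ■■■■■□■□□■■□□□■□□□■■■■
gen 2: □□□□□■■■■■□■□■■■□■■□□□
gen 3: □□□□■■□□□□■■■■□□■■□■□□
gen 4: □□□■■□■□□■■□□□■■■□■■■□
gen 5: □□■■□■■■■■□■□■■□□■■□□■
gen 6: ■■■□■■□□□□■■■■□■■■□■■■
gen 7: □□□■■□■□□■■□□□■■□□■■□□
gen 8: □□■■□■■■■■□■□■■□■■■□■□
gen 9: □■■□■■□□□□■■■■□■■□□■■■
gen 10: ■■□■■□■□□■■□□□■■□■■■□□
gen 11: ■□■■□■■■■■□■□■■□■■□□■■
gen 12: □■■□■■□□□□■■■■□■■□■■■□
gen 13: ■■□■■□■□□■■□□□■■□■■□□■
gen 14: □□■■□■■■■■□■□■■□■■□■■■
gen 15: ■■■□■■□□□□■■■■□■■□■■□□
gen 16: ■□□■■□■□□■■□□□■■□■■□■■
gen 17: □■■■□■■■■■□■□■■□■■□■■□
gen 18: ■■□□■■□□□□■■■■□■■□■■□■
gen 19: □□■■■□■□□■■□□□■■□■■□■■
gen 20: ■■■□□■■■■■□■□■■□■■□■■□
gen 21: ■□□■■■□□□□■■■■□■■□■■□■
gen 22: □■■■□□■□□■■□□□■■□■■□■■
gen 23: ■■□□■■■■■■□■□■■□■■□■■□
gen 24: ■□■■■□□□□□■■■■□■■□■■□■

13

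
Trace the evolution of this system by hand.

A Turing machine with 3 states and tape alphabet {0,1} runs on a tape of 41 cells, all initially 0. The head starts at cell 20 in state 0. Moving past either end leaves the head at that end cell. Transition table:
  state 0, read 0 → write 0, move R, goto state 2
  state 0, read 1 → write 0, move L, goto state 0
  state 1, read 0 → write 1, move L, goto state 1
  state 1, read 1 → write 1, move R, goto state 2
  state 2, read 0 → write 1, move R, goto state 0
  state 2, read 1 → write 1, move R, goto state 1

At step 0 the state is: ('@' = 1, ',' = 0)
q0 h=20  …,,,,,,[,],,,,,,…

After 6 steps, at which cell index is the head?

26

0) q0 h=20  …,,,,,,[,],,,,,,…
1) q2 h=21  …,,,,,,[,],,,,,,…
2) q0 h=22  …,,,,,@[,],,,,,,…
3) q2 h=23  …,,,,@,[,],,,,,,…
4) q0 h=24  …,,,@,@[,],,,,,,…
5) q2 h=25  …,,@,@,[,],,,,,,…
6) q0 h=26  …,@,@,@[,],,,,,,…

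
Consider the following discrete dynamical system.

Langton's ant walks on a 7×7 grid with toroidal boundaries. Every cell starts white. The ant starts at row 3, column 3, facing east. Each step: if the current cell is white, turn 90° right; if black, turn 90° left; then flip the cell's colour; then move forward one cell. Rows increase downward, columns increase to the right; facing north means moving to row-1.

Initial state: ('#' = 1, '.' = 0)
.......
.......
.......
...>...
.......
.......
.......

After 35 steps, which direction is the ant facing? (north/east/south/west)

k=0  .......
.......
.......
...>...
.......
.......
.......
k=1  .......
.......
.......
...#...
...v...
.......
.......
k=2  .......
.......
.......
...#...
..<#...
.......
.......
k=3  .......
.......
.......
..^#...
..##...
.......
.......
k=4  .......
.......
.......
..#>...
..##...
.......
.......
k=5  .......
.......
...^...
..#....
..##...
.......
.......
k=6  .......
.......
...#>..
..#....
..##...
.......
.......
k=7  .......
.......
...##..
..#.v..
..##...
.......
.......
k=8  .......
.......
...##..
..#<#..
..##...
.......
.......
k=9  .......
.......
...^#..
..###..
..##...
.......
.......
k=10  .......
.......
..<.#..
..###..
..##...
.......
.......
k=11  .......
..^....
..#.#..
..###..
..##...
.......
.......
k=12  .......
..#>...
..#.#..
..###..
..##...
.......
.......
k=13  .......
..##...
..#v#..
..###..
..##...
.......
.......
k=14  .......
..##...
..<##..
..###..
..##...
.......
.......
k=15  .......
..##...
...##..
..v##..
..##...
.......
.......
k=16  .......
..##...
...##..
...>#..
..##...
.......
.......
k=17  .......
..##...
...^#..
....#..
..##...
.......
.......
k=18  .......
..##...
..<.#..
....#..
..##...
.......
.......
k=19  .......
..^#...
..#.#..
....#..
..##...
.......
.......
k=20  .......
.<.#...
..#.#..
....#..
..##...
.......
.......
k=21  .^.....
.#.#...
..#.#..
....#..
..##...
.......
.......
k=22  .#>....
.#.#...
..#.#..
....#..
..##...
.......
.......
k=23  .##....
.#v#...
..#.#..
....#..
..##...
.......
.......
k=24  .##....
.<##...
..#.#..
....#..
..##...
.......
.......
k=25  .##....
..##...
.v#.#..
....#..
..##...
.......
.......
k=26  .##....
..##...
<##.#..
....#..
..##...
.......
.......
k=27  .##....
^.##...
###.#..
....#..
..##...
.......
.......
k=28  .##....
#>##...
###.#..
....#..
..##...
.......
.......
k=29  .##....
####...
#v#.#..
....#..
..##...
.......
.......
k=30  .##....
####...
#.>.#..
....#..
..##...
.......
.......
k=31  .##....
##^#...
#...#..
....#..
..##...
.......
.......
k=32  .##....
#<.#...
#...#..
....#..
..##...
.......
.......
k=33  .##....
#..#...
#v..#..
....#..
..##...
.......
.......
k=34  .##....
#..#...
<#..#..
....#..
..##...
.......
.......
k=35  .##....
#..#...
.#..#..
v...#..
..##...
.......
.......

south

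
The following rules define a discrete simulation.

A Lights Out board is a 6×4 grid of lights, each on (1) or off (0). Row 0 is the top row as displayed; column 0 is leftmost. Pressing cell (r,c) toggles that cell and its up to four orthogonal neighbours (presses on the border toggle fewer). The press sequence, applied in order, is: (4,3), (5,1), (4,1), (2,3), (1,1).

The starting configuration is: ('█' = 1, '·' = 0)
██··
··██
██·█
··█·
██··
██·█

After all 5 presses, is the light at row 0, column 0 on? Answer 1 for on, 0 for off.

0) ██··
··██
██·█
··█·
██··
██·█
1) ██··
··██
██·█
··██
████
██··
2) ██··
··██
██·█
··██
█·██
··█·
3) ██··
··██
██·█
·███
·█·█
·██·
4) ██··
··█·
███·
·██·
·█·█
·██·
5) █···
██··
█·█·
·██·
·█·█
·██·

1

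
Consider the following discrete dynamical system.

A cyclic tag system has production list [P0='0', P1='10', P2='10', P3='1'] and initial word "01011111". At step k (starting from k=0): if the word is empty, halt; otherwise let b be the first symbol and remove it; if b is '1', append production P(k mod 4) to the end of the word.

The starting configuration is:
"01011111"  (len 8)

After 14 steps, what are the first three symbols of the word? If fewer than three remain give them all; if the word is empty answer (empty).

[0] "01011111"  (len 8)
[1] "1011111"  (len 7)
[2] "01111110"  (len 8)
[3] "1111110"  (len 7)
[4] "1111101"  (len 7)
[5] "1111010"  (len 7)
[6] "11101010"  (len 8)
[7] "110101010"  (len 9)
[8] "101010101"  (len 9)
[9] "010101010"  (len 9)
[10] "10101010"  (len 8)
[11] "010101010"  (len 9)
[12] "10101010"  (len 8)
[13] "01010100"  (len 8)
[14] "1010100"  (len 7)

101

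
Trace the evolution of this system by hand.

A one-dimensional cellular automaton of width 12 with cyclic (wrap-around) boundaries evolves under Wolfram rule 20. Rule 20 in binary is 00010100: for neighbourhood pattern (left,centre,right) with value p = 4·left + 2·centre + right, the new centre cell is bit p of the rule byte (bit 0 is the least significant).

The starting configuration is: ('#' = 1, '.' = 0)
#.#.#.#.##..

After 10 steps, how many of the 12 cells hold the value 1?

[0] #.#.#.#.##..
[1] #.#.#.#...#.
[2] #.#.#.##..#.
[3] #.#.#...#.#.
[4] #.#.##..#.#.
[5] #.#...#.#.#.
[6] #.##..#.#.#.
[7] #...#.#.#.#.
[8] ##..#.#.#.#.
[9] ..#.#.#.#.#.
[10] ..#.#.#.#.##

6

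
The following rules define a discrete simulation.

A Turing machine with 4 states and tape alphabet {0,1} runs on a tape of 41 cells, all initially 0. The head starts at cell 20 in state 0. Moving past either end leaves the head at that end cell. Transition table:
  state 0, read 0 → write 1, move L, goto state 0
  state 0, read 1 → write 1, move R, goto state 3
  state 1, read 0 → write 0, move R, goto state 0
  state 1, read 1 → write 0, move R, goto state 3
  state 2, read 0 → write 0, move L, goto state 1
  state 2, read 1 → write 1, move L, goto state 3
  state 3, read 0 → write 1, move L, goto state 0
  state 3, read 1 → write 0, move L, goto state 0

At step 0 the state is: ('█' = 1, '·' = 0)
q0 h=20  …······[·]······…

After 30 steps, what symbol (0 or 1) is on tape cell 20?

step 0: q0 h=20  …······[·]······…
step 1: q0 h=19  …······[·]█·····…
step 2: q0 h=18  …······[·]██····…
step 3: q0 h=17  …······[·]███···…
step 4: q0 h=16  …······[·]████··…
step 5: q0 h=15  …······[·]█████·…
step 6: q0 h=14  …······[·]██████…
step 7: q0 h=13  …······[·]██████…
step 8: q0 h=12  …······[·]██████…
step 9: q0 h=11  …······[·]██████…
step 10: q0 h=10  …······[·]██████…
step 11: q0 h= 9  …······[·]██████…
step 12: q0 h= 8  …······[·]██████…
step 13: q0 h= 7  …······[·]██████…
step 14: q0 h= 6  |······[·]██████…
step 15: q0 h= 5  |·····[·]██████…
step 16: q0 h= 4  |····[·]██████…
step 17: q0 h= 3  |···[·]██████…
step 18: q0 h= 2  |··[·]██████…
step 19: q0 h= 1  |·[·]██████…
step 20: q0 h= 0  |[·]██████…
step 21: q0 h= 0  |[█]██████…
step 22: q3 h= 1  |█[█]██████…
step 23: q0 h= 0  |[█]·█████…
step 24: q3 h= 1  |█[·]██████…
step 25: q0 h= 0  |[█]██████…
step 26: q3 h= 1  |█[█]██████…
step 27: q0 h= 0  |[█]·█████…
step 28: q3 h= 1  |█[·]██████…
step 29: q0 h= 0  |[█]██████…
step 30: q3 h= 1  |█[█]██████…

1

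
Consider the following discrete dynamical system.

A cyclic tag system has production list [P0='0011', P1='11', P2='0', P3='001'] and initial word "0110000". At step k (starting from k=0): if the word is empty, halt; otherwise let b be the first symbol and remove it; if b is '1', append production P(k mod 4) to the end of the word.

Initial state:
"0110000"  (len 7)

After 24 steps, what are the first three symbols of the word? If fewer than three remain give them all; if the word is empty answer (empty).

gen 0: "0110000"  (len 7)
gen 1: "110000"  (len 6)
gen 2: "1000011"  (len 7)
gen 3: "0000110"  (len 7)
gen 4: "000110"  (len 6)
gen 5: "00110"  (len 5)
gen 6: "0110"  (len 4)
gen 7: "110"  (len 3)
gen 8: "10001"  (len 5)
gen 9: "00010011"  (len 8)
gen 10: "0010011"  (len 7)
gen 11: "010011"  (len 6)
gen 12: "10011"  (len 5)
gen 13: "00110011"  (len 8)
gen 14: "0110011"  (len 7)
gen 15: "110011"  (len 6)
gen 16: "10011001"  (len 8)
gen 17: "00110010011"  (len 11)
gen 18: "0110010011"  (len 10)
gen 19: "110010011"  (len 9)
gen 20: "10010011001"  (len 11)
gen 21: "00100110010011"  (len 14)
gen 22: "0100110010011"  (len 13)
gen 23: "100110010011"  (len 12)
gen 24: "00110010011001"  (len 14)

001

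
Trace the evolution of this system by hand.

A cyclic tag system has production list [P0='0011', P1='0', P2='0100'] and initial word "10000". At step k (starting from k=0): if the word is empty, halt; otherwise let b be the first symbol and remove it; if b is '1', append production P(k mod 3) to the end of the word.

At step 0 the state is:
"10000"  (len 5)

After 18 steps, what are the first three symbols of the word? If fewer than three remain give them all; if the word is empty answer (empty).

001

0) "10000"  (len 5)
1) "00000011"  (len 8)
2) "0000011"  (len 7)
3) "000011"  (len 6)
4) "00011"  (len 5)
5) "0011"  (len 4)
6) "011"  (len 3)
7) "11"  (len 2)
8) "10"  (len 2)
9) "00100"  (len 5)
10) "0100"  (len 4)
11) "100"  (len 3)
12) "000100"  (len 6)
13) "00100"  (len 5)
14) "0100"  (len 4)
15) "100"  (len 3)
16) "000011"  (len 6)
17) "00011"  (len 5)
18) "0011"  (len 4)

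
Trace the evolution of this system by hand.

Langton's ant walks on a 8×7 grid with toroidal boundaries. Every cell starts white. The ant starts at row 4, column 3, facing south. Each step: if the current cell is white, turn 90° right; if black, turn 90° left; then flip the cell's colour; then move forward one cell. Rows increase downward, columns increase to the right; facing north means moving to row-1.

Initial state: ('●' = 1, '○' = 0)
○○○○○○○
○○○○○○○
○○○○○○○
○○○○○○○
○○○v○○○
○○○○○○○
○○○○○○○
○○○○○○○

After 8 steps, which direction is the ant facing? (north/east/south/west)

north

0) ○○○○○○○
○○○○○○○
○○○○○○○
○○○○○○○
○○○v○○○
○○○○○○○
○○○○○○○
○○○○○○○
1) ○○○○○○○
○○○○○○○
○○○○○○○
○○○○○○○
○○<●○○○
○○○○○○○
○○○○○○○
○○○○○○○
2) ○○○○○○○
○○○○○○○
○○○○○○○
○○^○○○○
○○●●○○○
○○○○○○○
○○○○○○○
○○○○○○○
3) ○○○○○○○
○○○○○○○
○○○○○○○
○○●>○○○
○○●●○○○
○○○○○○○
○○○○○○○
○○○○○○○
4) ○○○○○○○
○○○○○○○
○○○○○○○
○○●●○○○
○○●v○○○
○○○○○○○
○○○○○○○
○○○○○○○
5) ○○○○○○○
○○○○○○○
○○○○○○○
○○●●○○○
○○●○>○○
○○○○○○○
○○○○○○○
○○○○○○○
6) ○○○○○○○
○○○○○○○
○○○○○○○
○○●●○○○
○○●○●○○
○○○○v○○
○○○○○○○
○○○○○○○
7) ○○○○○○○
○○○○○○○
○○○○○○○
○○●●○○○
○○●○●○○
○○○<●○○
○○○○○○○
○○○○○○○
8) ○○○○○○○
○○○○○○○
○○○○○○○
○○●●○○○
○○●^●○○
○○○●●○○
○○○○○○○
○○○○○○○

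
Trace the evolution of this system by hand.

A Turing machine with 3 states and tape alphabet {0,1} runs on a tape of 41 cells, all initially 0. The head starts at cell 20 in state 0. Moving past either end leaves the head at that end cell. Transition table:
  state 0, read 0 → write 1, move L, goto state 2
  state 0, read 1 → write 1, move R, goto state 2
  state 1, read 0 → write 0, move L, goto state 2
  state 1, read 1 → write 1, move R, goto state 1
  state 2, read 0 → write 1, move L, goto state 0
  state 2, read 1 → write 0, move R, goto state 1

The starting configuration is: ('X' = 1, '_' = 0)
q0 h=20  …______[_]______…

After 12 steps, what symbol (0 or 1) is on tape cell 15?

t=0: q0 h=20  …______[_]______…
t=1: q2 h=19  …______[_]X_____…
t=2: q0 h=18  …______[_]XX____…
t=3: q2 h=17  …______[_]XXX___…
t=4: q0 h=16  …______[_]XXXX__…
t=5: q2 h=15  …______[_]XXXXX_…
t=6: q0 h=14  …______[_]XXXXXX…
t=7: q2 h=13  …______[_]XXXXXX…
t=8: q0 h=12  …______[_]XXXXXX…
t=9: q2 h=11  …______[_]XXXXXX…
t=10: q0 h=10  …______[_]XXXXXX…
t=11: q2 h= 9  …______[_]XXXXXX…
t=12: q0 h= 8  …______[_]XXXXXX…

1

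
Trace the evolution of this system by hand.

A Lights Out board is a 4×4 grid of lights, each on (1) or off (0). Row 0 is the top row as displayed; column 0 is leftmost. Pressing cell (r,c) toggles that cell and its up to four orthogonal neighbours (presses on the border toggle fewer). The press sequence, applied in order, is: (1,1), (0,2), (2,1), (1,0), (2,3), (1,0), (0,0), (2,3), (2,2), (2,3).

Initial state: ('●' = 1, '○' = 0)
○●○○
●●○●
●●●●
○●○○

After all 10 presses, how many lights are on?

t=0: ○●○○
●●○●
●●●●
○●○○
t=1: ○○○○
○○●●
●○●●
○●○○
t=2: ○●●●
○○○●
●○●●
○●○○
t=3: ○●●●
○●○●
○●○●
○○○○
t=4: ●●●●
●○○●
●●○●
○○○○
t=5: ●●●●
●○○○
●●●○
○○○●
t=6: ○●●●
○●○○
○●●○
○○○●
t=7: ●○●●
●●○○
○●●○
○○○●
t=8: ●○●●
●●○●
○●○●
○○○○
t=9: ●○●●
●●●●
○○●○
○○●○
t=10: ●○●●
●●●○
○○○●
○○●●

9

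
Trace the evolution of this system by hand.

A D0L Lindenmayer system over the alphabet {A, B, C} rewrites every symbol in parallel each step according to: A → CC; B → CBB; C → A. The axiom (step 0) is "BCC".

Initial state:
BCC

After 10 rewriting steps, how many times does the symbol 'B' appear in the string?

1024

step 0: BCC
step 1: CBBAA
step 2: ACBBCBBCCCC
step 3: CCACBBCBBACBBCBBAAAA
step 4: AACCACBBCBBACBBCBBCCACBBCBBACBBCBBCCCCCCCC
step 5: CCCCAACCACBBCBBACBBCBBCCACBBCBBACBBCBBAACCACBBCBBACBBCBBCCACBBCBBACBBCBBAAAAAAAA
step 6: AAAACCCCAACCACBBCBBACBBCBBCCACBBCBBACBBCBBAACCACBBCBBACBBC…BACBBCBBAACCACBBCBBACBBCBBCCACBBCBBACBBCBBCCCCCCCCCCCCCCCC  (len 164)
step 7: CCCCCCCCAAAACCCCAACCACBBCBBACBBCBBCCACBBCBBACBBCBBAACCACBB…BACBBCBBAACCACBBCBBACBBCBBCCACBBCBBACBBCBBAAAAAAAAAAAAAAAA  (len 320)
step 8: AAAAAAAACCCCCCCCAAAACCCCAACCACBBCBBACBBCBBCCACBBCBBACBBCBB…CBBACBBCBBCCACBBCBBACBBCBBCCCCCCCCCCCCCCCCCCCCCCCCCCCCCCCC  (len 648)
step 9: CCCCCCCCCCCCCCCCAAAAAAAACCCCCCCCAAAACCCCAACCACBBCBBACBBCBB…CBBACBBCBBCCACBBCBBACBBCBBAAAAAAAAAAAAAAAAAAAAAAAAAAAAAAAA  (len 1280)
step 10: AAAAAAAAAAAAAAAACCCCCCCCCCCCCCCCAAAAAAAACCCCCCCCAAAACCCCAA…CCCCCCCCCCCCCCCCCCCCCCCCCCCCCCCCCCCCCCCCCCCCCCCCCCCCCCCCCC  (len 2576)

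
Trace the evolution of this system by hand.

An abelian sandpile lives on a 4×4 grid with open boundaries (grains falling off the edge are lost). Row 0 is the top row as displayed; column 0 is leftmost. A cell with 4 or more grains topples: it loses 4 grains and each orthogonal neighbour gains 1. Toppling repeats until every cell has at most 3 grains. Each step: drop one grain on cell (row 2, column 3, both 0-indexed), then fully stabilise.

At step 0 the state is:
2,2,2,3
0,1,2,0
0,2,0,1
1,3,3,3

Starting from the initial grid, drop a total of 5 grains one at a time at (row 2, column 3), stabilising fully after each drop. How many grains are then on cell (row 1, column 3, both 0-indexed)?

gen 0: 2,2,2,3
0,1,2,0
0,2,0,1
1,3,3,3
gen 1: 2,2,2,3
0,1,2,0
0,2,0,2
1,3,3,3
gen 2: 2,2,2,3
0,1,2,0
0,2,0,3
1,3,3,3
gen 3: 2,2,2,3
0,1,2,1
0,3,2,1
2,0,1,1
gen 4: 2,2,2,3
0,1,2,1
0,3,2,2
2,0,1,1
gen 5: 2,2,2,3
0,1,2,1
0,3,2,3
2,0,1,1

1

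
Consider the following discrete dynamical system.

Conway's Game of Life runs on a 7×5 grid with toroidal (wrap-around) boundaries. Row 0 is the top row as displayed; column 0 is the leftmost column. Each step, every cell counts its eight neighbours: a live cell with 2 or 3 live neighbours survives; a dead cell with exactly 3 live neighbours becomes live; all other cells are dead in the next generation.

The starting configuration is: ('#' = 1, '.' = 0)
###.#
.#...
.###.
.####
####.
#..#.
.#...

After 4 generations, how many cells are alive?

2

gen 0: ###.#
.#...
.###.
.####
####.
#..#.
.#...
gen 1: ..#..
....#
....#
.....
.....
#..#.
...#.
gen 2: ...#.
...#.
.....
.....
.....
....#
..###
gen 3: .....
.....
.....
.....
.....
....#
..#.#
gen 4: .....
.....
.....
.....
.....
...#.
...#.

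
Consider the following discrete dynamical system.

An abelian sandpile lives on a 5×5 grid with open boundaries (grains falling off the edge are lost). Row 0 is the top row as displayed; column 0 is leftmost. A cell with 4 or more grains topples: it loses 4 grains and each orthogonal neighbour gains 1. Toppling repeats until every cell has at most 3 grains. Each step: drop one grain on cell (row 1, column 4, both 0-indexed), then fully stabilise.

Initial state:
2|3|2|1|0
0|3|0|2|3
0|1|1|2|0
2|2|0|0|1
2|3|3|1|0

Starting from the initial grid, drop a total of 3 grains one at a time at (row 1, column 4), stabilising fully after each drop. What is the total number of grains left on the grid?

36

t=0: 2|3|2|1|0
0|3|0|2|3
0|1|1|2|0
2|2|0|0|1
2|3|3|1|0
t=1: 2|3|2|1|1
0|3|0|3|0
0|1|1|2|1
2|2|0|0|1
2|3|3|1|0
t=2: 2|3|2|1|1
0|3|0|3|1
0|1|1|2|1
2|2|0|0|1
2|3|3|1|0
t=3: 2|3|2|1|1
0|3|0|3|2
0|1|1|2|1
2|2|0|0|1
2|3|3|1|0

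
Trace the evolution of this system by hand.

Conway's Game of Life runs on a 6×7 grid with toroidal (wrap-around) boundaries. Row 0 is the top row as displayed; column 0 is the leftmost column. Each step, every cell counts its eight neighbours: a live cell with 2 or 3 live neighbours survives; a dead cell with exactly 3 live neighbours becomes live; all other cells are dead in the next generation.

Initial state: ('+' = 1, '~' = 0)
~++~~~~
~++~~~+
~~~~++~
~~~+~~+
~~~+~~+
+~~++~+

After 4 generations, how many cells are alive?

2

gen 0: ~++~~~~
~++~~~+
~~~~++~
~~~+~~+
~~~+~~+
+~~++~+
gen 1: ~~~~~++
++++~+~
+~+++++
~~~+~~+
~~++~~+
++~++++
gen 2: ~~~~~~~
~~~~~~~
~~~~~~~
~+~~~~~
~+~~~~~
~+~+~~~
gen 3: ~~~~~~~
~~~~~~~
~~~~~~~
~~~~~~~
++~~~~~
~~+~~~~
gen 4: ~~~~~~~
~~~~~~~
~~~~~~~
~~~~~~~
~+~~~~~
~+~~~~~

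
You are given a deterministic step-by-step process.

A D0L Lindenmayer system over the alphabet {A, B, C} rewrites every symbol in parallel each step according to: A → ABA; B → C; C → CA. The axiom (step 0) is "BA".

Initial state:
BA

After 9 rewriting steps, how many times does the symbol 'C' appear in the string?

[0] BA
[1] CABA
[2] CAABACABA
[3] CAABAABACABACAABACABA
[4] CAABAABACABAABACABACAABACABACAABAABACABACAABACABA
[5] CAABAABACABAABACABACAABACABAABACABACAABACABACAABAABACABACAABACABACAABAABACABAABACABACAABACABACAABAABACABACAABACABA
[6] CAABAABACABAABACABACAABACABAABACABACAABACABACAABAABACABACA…CAABACABACAABAABACABAABACABACAABACABACAABAABACABACAABACABA  (len 265)
[7] CAABAABACABAABACABACAABACABAABACABACAABACABACAABAABACABACA…CAABACABACAABAABACABAABACABACAABACABACAABAABACABACAABACABA  (len 616)
[8] CAABAABACABAABACABACAABACABAABACABACAABACABACAABAABACABACA…CAABACABACAABAABACABAABACABACAABACABACAABAABACABACAABACABA  (len 1432)
[9] CAABAABACABAABACABACAABACABAABACABACAABACABACAABAABACABACA…CAABACABACAABAABACABAABACABACAABACABACAABAABACABACAABACABA  (len 3329)

616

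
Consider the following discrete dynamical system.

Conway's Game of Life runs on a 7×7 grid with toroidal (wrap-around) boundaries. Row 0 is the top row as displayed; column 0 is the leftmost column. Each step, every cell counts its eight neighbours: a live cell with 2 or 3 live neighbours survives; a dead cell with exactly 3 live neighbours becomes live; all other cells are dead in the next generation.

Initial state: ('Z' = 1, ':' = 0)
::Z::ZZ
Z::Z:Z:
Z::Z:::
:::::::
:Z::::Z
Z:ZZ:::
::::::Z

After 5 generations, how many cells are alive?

gen 0: ::Z::ZZ
Z::Z:Z:
Z::Z:::
:::::::
:Z::::Z
Z:ZZ:::
::::::Z
gen 1: Z:::ZZ:
ZZZZ:Z:
::::Z:Z
Z::::::
ZZZ::::
ZZZ:::Z
ZZZZ:ZZ
gen 2: :::::::
ZZZZ:::
::ZZZZZ
Z:::::Z
::Z::::
:::::Z:
:::Z:::
gen 3: :Z:Z:::
ZZ:::ZZ
::::ZZ:
ZZZ:Z:Z
::::::Z
:::::::
:::::::
gen 4: :ZZ:::Z
ZZZ::ZZ
::ZZZ::
ZZ:ZZ:Z
:Z:::ZZ
:::::::
:::::::
gen 5: ::Z::ZZ
::::ZZZ
:::::::
:Z::::Z
:ZZ:ZZZ
:::::::
:::::::

13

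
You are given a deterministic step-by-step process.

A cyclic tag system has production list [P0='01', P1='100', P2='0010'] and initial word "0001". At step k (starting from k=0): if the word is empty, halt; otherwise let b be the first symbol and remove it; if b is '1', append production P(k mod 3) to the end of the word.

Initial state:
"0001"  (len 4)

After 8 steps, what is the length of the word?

2

t=0: "0001"  (len 4)
t=1: "001"  (len 3)
t=2: "01"  (len 2)
t=3: "1"  (len 1)
t=4: "01"  (len 2)
t=5: "1"  (len 1)
t=6: "0010"  (len 4)
t=7: "010"  (len 3)
t=8: "10"  (len 2)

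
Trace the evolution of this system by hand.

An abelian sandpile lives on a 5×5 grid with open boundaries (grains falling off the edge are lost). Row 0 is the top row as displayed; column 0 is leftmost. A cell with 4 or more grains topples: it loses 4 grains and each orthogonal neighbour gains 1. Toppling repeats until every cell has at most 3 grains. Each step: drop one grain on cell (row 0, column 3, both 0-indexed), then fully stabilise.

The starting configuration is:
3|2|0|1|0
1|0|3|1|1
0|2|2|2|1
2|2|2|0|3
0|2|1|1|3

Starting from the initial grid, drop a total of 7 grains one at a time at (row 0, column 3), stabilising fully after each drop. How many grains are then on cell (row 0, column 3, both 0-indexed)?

[0] 3|2|0|1|0
1|0|3|1|1
0|2|2|2|1
2|2|2|0|3
0|2|1|1|3
[1] 3|2|0|2|0
1|0|3|1|1
0|2|2|2|1
2|2|2|0|3
0|2|1|1|3
[2] 3|2|0|3|0
1|0|3|1|1
0|2|2|2|1
2|2|2|0|3
0|2|1|1|3
[3] 3|2|1|0|1
1|0|3|2|1
0|2|2|2|1
2|2|2|0|3
0|2|1|1|3
[4] 3|2|1|1|1
1|0|3|2|1
0|2|2|2|1
2|2|2|0|3
0|2|1|1|3
[5] 3|2|1|2|1
1|0|3|2|1
0|2|2|2|1
2|2|2|0|3
0|2|1|1|3
[6] 3|2|1|3|1
1|0|3|2|1
0|2|2|2|1
2|2|2|0|3
0|2|1|1|3
[7] 3|2|2|0|2
1|0|3|3|1
0|2|2|2|1
2|2|2|0|3
0|2|1|1|3

0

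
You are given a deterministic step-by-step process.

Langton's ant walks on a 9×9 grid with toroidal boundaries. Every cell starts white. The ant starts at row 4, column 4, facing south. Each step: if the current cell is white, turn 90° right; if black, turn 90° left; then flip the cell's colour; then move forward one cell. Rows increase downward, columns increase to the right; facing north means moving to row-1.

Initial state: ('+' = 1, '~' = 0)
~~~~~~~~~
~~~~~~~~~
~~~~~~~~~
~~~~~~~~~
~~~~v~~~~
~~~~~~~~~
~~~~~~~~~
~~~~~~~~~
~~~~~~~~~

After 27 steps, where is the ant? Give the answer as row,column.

1,6

step 0: ~~~~~~~~~
~~~~~~~~~
~~~~~~~~~
~~~~~~~~~
~~~~v~~~~
~~~~~~~~~
~~~~~~~~~
~~~~~~~~~
~~~~~~~~~
step 1: ~~~~~~~~~
~~~~~~~~~
~~~~~~~~~
~~~~~~~~~
~~~<+~~~~
~~~~~~~~~
~~~~~~~~~
~~~~~~~~~
~~~~~~~~~
step 2: ~~~~~~~~~
~~~~~~~~~
~~~~~~~~~
~~~^~~~~~
~~~++~~~~
~~~~~~~~~
~~~~~~~~~
~~~~~~~~~
~~~~~~~~~
step 3: ~~~~~~~~~
~~~~~~~~~
~~~~~~~~~
~~~+>~~~~
~~~++~~~~
~~~~~~~~~
~~~~~~~~~
~~~~~~~~~
~~~~~~~~~
step 4: ~~~~~~~~~
~~~~~~~~~
~~~~~~~~~
~~~++~~~~
~~~+v~~~~
~~~~~~~~~
~~~~~~~~~
~~~~~~~~~
~~~~~~~~~
step 5: ~~~~~~~~~
~~~~~~~~~
~~~~~~~~~
~~~++~~~~
~~~+~>~~~
~~~~~~~~~
~~~~~~~~~
~~~~~~~~~
~~~~~~~~~
step 6: ~~~~~~~~~
~~~~~~~~~
~~~~~~~~~
~~~++~~~~
~~~+~+~~~
~~~~~v~~~
~~~~~~~~~
~~~~~~~~~
~~~~~~~~~
step 7: ~~~~~~~~~
~~~~~~~~~
~~~~~~~~~
~~~++~~~~
~~~+~+~~~
~~~~<+~~~
~~~~~~~~~
~~~~~~~~~
~~~~~~~~~
step 8: ~~~~~~~~~
~~~~~~~~~
~~~~~~~~~
~~~++~~~~
~~~+^+~~~
~~~~++~~~
~~~~~~~~~
~~~~~~~~~
~~~~~~~~~
step 9: ~~~~~~~~~
~~~~~~~~~
~~~~~~~~~
~~~++~~~~
~~~++>~~~
~~~~++~~~
~~~~~~~~~
~~~~~~~~~
~~~~~~~~~
step 10: ~~~~~~~~~
~~~~~~~~~
~~~~~~~~~
~~~++^~~~
~~~++~~~~
~~~~++~~~
~~~~~~~~~
~~~~~~~~~
~~~~~~~~~
step 11: ~~~~~~~~~
~~~~~~~~~
~~~~~~~~~
~~~+++>~~
~~~++~~~~
~~~~++~~~
~~~~~~~~~
~~~~~~~~~
~~~~~~~~~
step 12: ~~~~~~~~~
~~~~~~~~~
~~~~~~~~~
~~~++++~~
~~~++~v~~
~~~~++~~~
~~~~~~~~~
~~~~~~~~~
~~~~~~~~~
step 13: ~~~~~~~~~
~~~~~~~~~
~~~~~~~~~
~~~++++~~
~~~++<+~~
~~~~++~~~
~~~~~~~~~
~~~~~~~~~
~~~~~~~~~
step 14: ~~~~~~~~~
~~~~~~~~~
~~~~~~~~~
~~~++^+~~
~~~++++~~
~~~~++~~~
~~~~~~~~~
~~~~~~~~~
~~~~~~~~~
step 15: ~~~~~~~~~
~~~~~~~~~
~~~~~~~~~
~~~+<~+~~
~~~++++~~
~~~~++~~~
~~~~~~~~~
~~~~~~~~~
~~~~~~~~~
step 16: ~~~~~~~~~
~~~~~~~~~
~~~~~~~~~
~~~+~~+~~
~~~+v++~~
~~~~++~~~
~~~~~~~~~
~~~~~~~~~
~~~~~~~~~
step 17: ~~~~~~~~~
~~~~~~~~~
~~~~~~~~~
~~~+~~+~~
~~~+~>+~~
~~~~++~~~
~~~~~~~~~
~~~~~~~~~
~~~~~~~~~
step 18: ~~~~~~~~~
~~~~~~~~~
~~~~~~~~~
~~~+~^+~~
~~~+~~+~~
~~~~++~~~
~~~~~~~~~
~~~~~~~~~
~~~~~~~~~
step 19: ~~~~~~~~~
~~~~~~~~~
~~~~~~~~~
~~~+~+>~~
~~~+~~+~~
~~~~++~~~
~~~~~~~~~
~~~~~~~~~
~~~~~~~~~
step 20: ~~~~~~~~~
~~~~~~~~~
~~~~~~^~~
~~~+~+~~~
~~~+~~+~~
~~~~++~~~
~~~~~~~~~
~~~~~~~~~
~~~~~~~~~
step 21: ~~~~~~~~~
~~~~~~~~~
~~~~~~+>~
~~~+~+~~~
~~~+~~+~~
~~~~++~~~
~~~~~~~~~
~~~~~~~~~
~~~~~~~~~
step 22: ~~~~~~~~~
~~~~~~~~~
~~~~~~++~
~~~+~+~v~
~~~+~~+~~
~~~~++~~~
~~~~~~~~~
~~~~~~~~~
~~~~~~~~~
step 23: ~~~~~~~~~
~~~~~~~~~
~~~~~~++~
~~~+~+<+~
~~~+~~+~~
~~~~++~~~
~~~~~~~~~
~~~~~~~~~
~~~~~~~~~
step 24: ~~~~~~~~~
~~~~~~~~~
~~~~~~^+~
~~~+~+++~
~~~+~~+~~
~~~~++~~~
~~~~~~~~~
~~~~~~~~~
~~~~~~~~~
step 25: ~~~~~~~~~
~~~~~~~~~
~~~~~<~+~
~~~+~+++~
~~~+~~+~~
~~~~++~~~
~~~~~~~~~
~~~~~~~~~
~~~~~~~~~
step 26: ~~~~~~~~~
~~~~~^~~~
~~~~~+~+~
~~~+~+++~
~~~+~~+~~
~~~~++~~~
~~~~~~~~~
~~~~~~~~~
~~~~~~~~~
step 27: ~~~~~~~~~
~~~~~+>~~
~~~~~+~+~
~~~+~+++~
~~~+~~+~~
~~~~++~~~
~~~~~~~~~
~~~~~~~~~
~~~~~~~~~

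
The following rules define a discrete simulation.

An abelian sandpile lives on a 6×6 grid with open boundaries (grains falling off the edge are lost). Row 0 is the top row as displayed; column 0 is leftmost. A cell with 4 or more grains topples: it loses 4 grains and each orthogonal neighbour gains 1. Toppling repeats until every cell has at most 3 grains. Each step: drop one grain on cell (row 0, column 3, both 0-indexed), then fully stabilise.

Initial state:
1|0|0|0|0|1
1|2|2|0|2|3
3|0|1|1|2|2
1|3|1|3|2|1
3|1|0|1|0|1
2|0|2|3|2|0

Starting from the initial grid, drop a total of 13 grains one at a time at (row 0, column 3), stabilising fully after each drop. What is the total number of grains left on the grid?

gen 0: 1|0|0|0|0|1
1|2|2|0|2|3
3|0|1|1|2|2
1|3|1|3|2|1
3|1|0|1|0|1
2|0|2|3|2|0
gen 1: 1|0|0|1|0|1
1|2|2|0|2|3
3|0|1|1|2|2
1|3|1|3|2|1
3|1|0|1|0|1
2|0|2|3|2|0
gen 2: 1|0|0|2|0|1
1|2|2|0|2|3
3|0|1|1|2|2
1|3|1|3|2|1
3|1|0|1|0|1
2|0|2|3|2|0
gen 3: 1|0|0|3|0|1
1|2|2|0|2|3
3|0|1|1|2|2
1|3|1|3|2|1
3|1|0|1|0|1
2|0|2|3|2|0
gen 4: 1|0|1|0|1|1
1|2|2|1|2|3
3|0|1|1|2|2
1|3|1|3|2|1
3|1|0|1|0|1
2|0|2|3|2|0
gen 5: 1|0|1|1|1|1
1|2|2|1|2|3
3|0|1|1|2|2
1|3|1|3|2|1
3|1|0|1|0|1
2|0|2|3|2|0
gen 6: 1|0|1|2|1|1
1|2|2|1|2|3
3|0|1|1|2|2
1|3|1|3|2|1
3|1|0|1|0|1
2|0|2|3|2|0
gen 7: 1|0|1|3|1|1
1|2|2|1|2|3
3|0|1|1|2|2
1|3|1|3|2|1
3|1|0|1|0|1
2|0|2|3|2|0
gen 8: 1|0|2|0|2|1
1|2|2|2|2|3
3|0|1|1|2|2
1|3|1|3|2|1
3|1|0|1|0|1
2|0|2|3|2|0
gen 9: 1|0|2|1|2|1
1|2|2|2|2|3
3|0|1|1|2|2
1|3|1|3|2|1
3|1|0|1|0|1
2|0|2|3|2|0
gen 10: 1|0|2|2|2|1
1|2|2|2|2|3
3|0|1|1|2|2
1|3|1|3|2|1
3|1|0|1|0|1
2|0|2|3|2|0
gen 11: 1|0|2|3|2|1
1|2|2|2|2|3
3|0|1|1|2|2
1|3|1|3|2|1
3|1|0|1|0|1
2|0|2|3|2|0
gen 12: 1|0|3|0|3|1
1|2|2|3|2|3
3|0|1|1|2|2
1|3|1|3|2|1
3|1|0|1|0|1
2|0|2|3|2|0
gen 13: 1|0|3|1|3|1
1|2|2|3|2|3
3|0|1|1|2|2
1|3|1|3|2|1
3|1|0|1|0|1
2|0|2|3|2|0

57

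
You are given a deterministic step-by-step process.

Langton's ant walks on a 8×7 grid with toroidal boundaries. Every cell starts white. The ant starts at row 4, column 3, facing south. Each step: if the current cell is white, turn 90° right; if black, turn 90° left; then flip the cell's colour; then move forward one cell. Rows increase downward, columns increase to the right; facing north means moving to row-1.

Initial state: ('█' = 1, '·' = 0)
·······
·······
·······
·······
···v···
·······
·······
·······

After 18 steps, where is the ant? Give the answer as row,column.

3,4

0) ·······
·······
·······
·······
···v···
·······
·······
·······
1) ·······
·······
·······
·······
··<█···
·······
·······
·······
2) ·······
·······
·······
··^····
··██···
·······
·······
·······
3) ·······
·······
·······
··█>···
··██···
·······
·······
·······
4) ·······
·······
·······
··██···
··█v···
·······
·······
·······
5) ·······
·······
·······
··██···
··█·>··
·······
·······
·······
6) ·······
·······
·······
··██···
··█·█··
····v··
·······
·······
7) ·······
·······
·······
··██···
··█·█··
···<█··
·······
·······
8) ·······
·······
·······
··██···
··█^█··
···██··
·······
·······
9) ·······
·······
·······
··██···
··██>··
···██··
·······
·······
10) ·······
·······
·······
··██^··
··██···
···██··
·······
·······
11) ·······
·······
·······
··███>·
··██···
···██··
·······
·······
12) ·······
·······
·······
··████·
··██·v·
···██··
·······
·······
13) ·······
·······
·······
··████·
··██<█·
···██··
·······
·······
14) ·······
·······
·······
··██^█·
··████·
···██··
·······
·······
15) ·······
·······
·······
··█<·█·
··████·
···██··
·······
·······
16) ·······
·······
·······
··█··█·
··█v██·
···██··
·······
·······
17) ·······
·······
·······
··█··█·
··█·>█·
···██··
·······
·······
18) ·······
·······
·······
··█·^█·
··█··█·
···██··
·······
·······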